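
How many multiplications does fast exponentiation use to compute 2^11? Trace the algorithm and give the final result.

Computing 2^11 by squaring (build up from 2^1; each line after the first costs one multiplication):

2^1 = 2
2^2 = (2^1)^2 = 2^2 = 4
2^4 = (2^2)^2 = 4^2 = 16
2^5 = 2 * 2^4 = 2 * 16 = 32
2^10 = (2^5)^2 = 32^2 = 1024
2^11 = 2 * 2^10 = 2 * 1024 = 2048

Result: 2048
Multiplications needed: 5 (5 lines after 2^1)

2^11 = 2048. Using exponentiation by squaring, this requires 5 multiplications. The key idea: if the exponent is even, square the half-power; if odd, multiply by the base once.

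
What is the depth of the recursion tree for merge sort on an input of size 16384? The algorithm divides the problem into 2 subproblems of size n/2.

For divide and conquer with division factor 2:

Problem sizes at each level:
Level 0: 16384
Level 1: 8192
Level 2: 4096
Level 3: 2048
Level 4: 1024
Level 5: 512
Level 6: 256
Level 7: 128
Level 8: 64
Level 9: 32
Level 10: 16
Level 11: 8
Level 12: 4
Level 13: 2
Level 14: 1

The root is level 0 and the size-1 base case is level 14 (the tree spans levels 0 through 14, i.e. 15 levels counting the root), so the depth is the number of divisions: log_2(16384) = 14

The recursion tree depth is log_2(16384) = 14. At each level, the problem size is divided by 2, so it takes 14 divisions to reduce to a base case of size 1. The algorithm makes 2 recursive calls at each level.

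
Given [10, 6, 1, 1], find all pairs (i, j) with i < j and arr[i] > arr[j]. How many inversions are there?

Finding inversions in [10, 6, 1, 1]:

(0, 1): arr[0]=10 > arr[1]=6
(0, 2): arr[0]=10 > arr[2]=1
(0, 3): arr[0]=10 > arr[3]=1
(1, 2): arr[1]=6 > arr[2]=1
(1, 3): arr[1]=6 > arr[3]=1

Total inversions: 5

The array has 5 inversion(s): (0,1), (0,2), (0,3), (1,2), (1,3). Each pair (i,j) satisfies i < j and arr[i] > arr[j].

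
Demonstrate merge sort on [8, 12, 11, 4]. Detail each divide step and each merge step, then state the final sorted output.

Merge sort trace:

Split: [8, 12, 11, 4] -> [8, 12] and [11, 4]
  Split: [8, 12] -> [8] and [12]
  Merge: [8] + [12] -> [8, 12]
  Split: [11, 4] -> [11] and [4]
  Merge: [11] + [4] -> [4, 11]
Merge: [8, 12] + [4, 11] -> [4, 8, 11, 12]

Final sorted array: [4, 8, 11, 12]

The merge sort proceeds by recursively splitting the array and merging sorted halves.
After all merges, the sorted array is [4, 8, 11, 12].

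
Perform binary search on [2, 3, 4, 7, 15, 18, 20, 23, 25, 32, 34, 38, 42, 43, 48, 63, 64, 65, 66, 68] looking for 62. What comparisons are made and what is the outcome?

Binary search for 62 in [2, 3, 4, 7, 15, 18, 20, 23, 25, 32, 34, 38, 42, 43, 48, 63, 64, 65, 66, 68]:

lo=0, hi=19, mid=9, arr[mid]=32 -> 32 < 62, search right half
lo=10, hi=19, mid=14, arr[mid]=48 -> 48 < 62, search right half
lo=15, hi=19, mid=17, arr[mid]=65 -> 65 > 62, search left half
lo=15, hi=16, mid=15, arr[mid]=63 -> 63 > 62, search left half
lo=15 > hi=14, target 62 not found

Binary search determines that 62 is not in the array after 4 comparisons. The search space was exhausted without finding the target.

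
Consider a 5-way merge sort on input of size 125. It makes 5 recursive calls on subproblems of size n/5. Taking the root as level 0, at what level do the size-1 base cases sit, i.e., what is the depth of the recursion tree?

For divide and conquer with division factor 5:

Problem sizes at each level:
Level 0: 125
Level 1: 25
Level 2: 5
Level 3: 1

The root is level 0 and the size-1 base case is level 3 (the tree spans levels 0 through 3, i.e. 4 levels counting the root), so the depth is the number of divisions: log_5(125) = 3

The recursion tree depth is log_5(125) = 3. At each level, the problem size is divided by 5, so it takes 3 divisions to reduce to a base case of size 1. The algorithm makes 5 recursive calls at each level.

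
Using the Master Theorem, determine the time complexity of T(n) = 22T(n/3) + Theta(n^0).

Master Theorem for T(n) = 22T(n/3) + O(n^0):

a = 22, b = 3, c = 0
log_b(a) = log_3(22) = 2.8136

Case 1: c = 0 < log_3(22) = 2.8136
T(n) = O(n^(log_3 22))

For T(n) = 22T(n/3) + O(n^0): log_3(22) = 2.8136. This is Case 1 of the Master Theorem (c < log_b(a), work dominated by leaves), giving O(n^(log_3 22)).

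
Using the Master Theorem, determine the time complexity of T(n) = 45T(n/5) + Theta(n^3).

Master Theorem for T(n) = 45T(n/5) + O(n^3):

a = 45, b = 5, c = 3
log_b(a) = log_5(45) = 2.3652

Case 3: c = 3 > log_5(45) = 2.3652
T(n) = O(n^3) = O(n^3)

For T(n) = 45T(n/5) + O(n^3): log_5(45) = 2.3652. This is Case 3 of the Master Theorem (c > log_b(a), work dominated by root), giving O(n^3).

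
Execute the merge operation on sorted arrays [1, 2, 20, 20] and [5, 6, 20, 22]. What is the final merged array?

Merging process:

Compare 1 vs 5: take 1 from left. Merged: [1]
Compare 2 vs 5: take 2 from left. Merged: [1, 2]
Compare 20 vs 5: take 5 from right. Merged: [1, 2, 5]
Compare 20 vs 6: take 6 from right. Merged: [1, 2, 5, 6]
Compare 20 vs 20: take 20 from left. Merged: [1, 2, 5, 6, 20]
Compare 20 vs 20: take 20 from left. Merged: [1, 2, 5, 6, 20, 20]
Append remaining from right: [20, 22]. Merged: [1, 2, 5, 6, 20, 20, 20, 22]

Final merged array: [1, 2, 5, 6, 20, 20, 20, 22]
Total comparisons: 6

The merged array is [1, 2, 5, 6, 20, 20, 20, 22], requiring 6 comparisons. The merge step runs in O(n) time where n is the total number of elements.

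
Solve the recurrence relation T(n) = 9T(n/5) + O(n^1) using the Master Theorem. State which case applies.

Master Theorem for T(n) = 9T(n/5) + O(n^1):

a = 9, b = 5, c = 1
log_b(a) = log_5(9) = 1.3652

Case 1: c = 1 < log_5(9) = 1.3652
T(n) = O(n^(log_5 9))

For T(n) = 9T(n/5) + O(n^1): log_5(9) = 1.3652. This is Case 1 of the Master Theorem (c < log_b(a), work dominated by leaves), giving O(n^(log_5 9)).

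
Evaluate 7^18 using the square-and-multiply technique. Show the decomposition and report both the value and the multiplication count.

Computing 7^18 by squaring (build up from 7^1; each line after the first costs one multiplication):

7^1 = 7
7^2 = (7^1)^2 = 7^2 = 49
7^4 = (7^2)^2 = 49^2 = 2401
7^8 = (7^4)^2 = 2401^2 = 5764801
7^9 = 7 * 7^8 = 7 * 5764801 = 40353607
7^18 = (7^9)^2 = 40353607^2 = 1628413597910449

Result: 1628413597910449
Multiplications needed: 5 (5 lines after 7^1)

7^18 = 1628413597910449. Using exponentiation by squaring, this requires 5 multiplications. The key idea: if the exponent is even, square the half-power; if odd, multiply by the base once.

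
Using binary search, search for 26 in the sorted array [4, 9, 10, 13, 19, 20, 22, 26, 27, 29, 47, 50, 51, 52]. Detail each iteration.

Binary search for 26 in [4, 9, 10, 13, 19, 20, 22, 26, 27, 29, 47, 50, 51, 52]:

lo=0, hi=13, mid=6, arr[mid]=22 -> 22 < 26, search right half
lo=7, hi=13, mid=10, arr[mid]=47 -> 47 > 26, search left half
lo=7, hi=9, mid=8, arr[mid]=27 -> 27 > 26, search left half
lo=7, hi=7, mid=7, arr[mid]=26 -> Found target at index 7!

Binary search finds 26 at index 7 after 4 comparisons. The search repeatedly halves the search space by comparing with the middle element.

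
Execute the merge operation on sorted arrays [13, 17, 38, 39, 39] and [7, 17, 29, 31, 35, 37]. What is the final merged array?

Merging process:

Compare 13 vs 7: take 7 from right. Merged: [7]
Compare 13 vs 17: take 13 from left. Merged: [7, 13]
Compare 17 vs 17: take 17 from left. Merged: [7, 13, 17]
Compare 38 vs 17: take 17 from right. Merged: [7, 13, 17, 17]
Compare 38 vs 29: take 29 from right. Merged: [7, 13, 17, 17, 29]
Compare 38 vs 31: take 31 from right. Merged: [7, 13, 17, 17, 29, 31]
Compare 38 vs 35: take 35 from right. Merged: [7, 13, 17, 17, 29, 31, 35]
Compare 38 vs 37: take 37 from right. Merged: [7, 13, 17, 17, 29, 31, 35, 37]
Append remaining from left: [38, 39, 39]. Merged: [7, 13, 17, 17, 29, 31, 35, 37, 38, 39, 39]

Final merged array: [7, 13, 17, 17, 29, 31, 35, 37, 38, 39, 39]
Total comparisons: 8

The merged array is [7, 13, 17, 17, 29, 31, 35, 37, 38, 39, 39], requiring 8 comparisons. The merge step runs in O(n) time where n is the total number of elements.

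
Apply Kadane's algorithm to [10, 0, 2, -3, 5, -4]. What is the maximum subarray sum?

Using Kadane's algorithm on [10, 0, 2, -3, 5, -4]:

Scanning through the array:
Position 1 (value 0): max_ending_here = 10, max_so_far = 10
Position 2 (value 2): max_ending_here = 12, max_so_far = 12
Position 3 (value -3): max_ending_here = 9, max_so_far = 12
Position 4 (value 5): max_ending_here = 14, max_so_far = 14
Position 5 (value -4): max_ending_here = 10, max_so_far = 14

Maximum subarray: [10, 0, 2, -3, 5]
Maximum sum: 14

The maximum subarray is [10, 0, 2, -3, 5] with sum 14. This subarray runs from index 0 to index 4.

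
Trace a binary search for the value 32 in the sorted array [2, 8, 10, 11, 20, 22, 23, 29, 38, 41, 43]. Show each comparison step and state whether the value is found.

Binary search for 32 in [2, 8, 10, 11, 20, 22, 23, 29, 38, 41, 43]:

lo=0, hi=10, mid=5, arr[mid]=22 -> 22 < 32, search right half
lo=6, hi=10, mid=8, arr[mid]=38 -> 38 > 32, search left half
lo=6, hi=7, mid=6, arr[mid]=23 -> 23 < 32, search right half
lo=7, hi=7, mid=7, arr[mid]=29 -> 29 < 32, search right half
lo=8 > hi=7, target 32 not found

Binary search determines that 32 is not in the array after 4 comparisons. The search space was exhausted without finding the target.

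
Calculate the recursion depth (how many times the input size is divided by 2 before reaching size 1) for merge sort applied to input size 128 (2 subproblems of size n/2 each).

For divide and conquer with division factor 2:

Problem sizes at each level:
Level 0: 128
Level 1: 64
Level 2: 32
Level 3: 16
Level 4: 8
Level 5: 4
Level 6: 2
Level 7: 1

The root is level 0 and the size-1 base case is level 7 (the tree spans levels 0 through 7, i.e. 8 levels counting the root), so the depth is the number of divisions: log_2(128) = 7

The recursion tree depth is log_2(128) = 7. At each level, the problem size is divided by 2, so it takes 7 divisions to reduce to a base case of size 1. The algorithm makes 2 recursive calls at each level.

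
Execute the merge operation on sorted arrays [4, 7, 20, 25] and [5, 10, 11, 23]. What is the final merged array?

Merging process:

Compare 4 vs 5: take 4 from left. Merged: [4]
Compare 7 vs 5: take 5 from right. Merged: [4, 5]
Compare 7 vs 10: take 7 from left. Merged: [4, 5, 7]
Compare 20 vs 10: take 10 from right. Merged: [4, 5, 7, 10]
Compare 20 vs 11: take 11 from right. Merged: [4, 5, 7, 10, 11]
Compare 20 vs 23: take 20 from left. Merged: [4, 5, 7, 10, 11, 20]
Compare 25 vs 23: take 23 from right. Merged: [4, 5, 7, 10, 11, 20, 23]
Append remaining from left: [25]. Merged: [4, 5, 7, 10, 11, 20, 23, 25]

Final merged array: [4, 5, 7, 10, 11, 20, 23, 25]
Total comparisons: 7

The merged array is [4, 5, 7, 10, 11, 20, 23, 25], requiring 7 comparisons. The merge step runs in O(n) time where n is the total number of elements.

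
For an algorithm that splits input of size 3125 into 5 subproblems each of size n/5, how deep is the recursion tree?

For divide and conquer with division factor 5:

Problem sizes at each level:
Level 0: 3125
Level 1: 625
Level 2: 125
Level 3: 25
Level 4: 5
Level 5: 1

The root is level 0 and the size-1 base case is level 5 (the tree spans levels 0 through 5, i.e. 6 levels counting the root), so the depth is the number of divisions: log_5(3125) = 5

The recursion tree depth is log_5(3125) = 5. At each level, the problem size is divided by 5, so it takes 5 divisions to reduce to a base case of size 1. The algorithm makes 5 recursive calls at each level.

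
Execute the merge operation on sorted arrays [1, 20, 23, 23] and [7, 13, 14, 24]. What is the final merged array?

Merging process:

Compare 1 vs 7: take 1 from left. Merged: [1]
Compare 20 vs 7: take 7 from right. Merged: [1, 7]
Compare 20 vs 13: take 13 from right. Merged: [1, 7, 13]
Compare 20 vs 14: take 14 from right. Merged: [1, 7, 13, 14]
Compare 20 vs 24: take 20 from left. Merged: [1, 7, 13, 14, 20]
Compare 23 vs 24: take 23 from left. Merged: [1, 7, 13, 14, 20, 23]
Compare 23 vs 24: take 23 from left. Merged: [1, 7, 13, 14, 20, 23, 23]
Append remaining from right: [24]. Merged: [1, 7, 13, 14, 20, 23, 23, 24]

Final merged array: [1, 7, 13, 14, 20, 23, 23, 24]
Total comparisons: 7

The merged array is [1, 7, 13, 14, 20, 23, 23, 24], requiring 7 comparisons. The merge step runs in O(n) time where n is the total number of elements.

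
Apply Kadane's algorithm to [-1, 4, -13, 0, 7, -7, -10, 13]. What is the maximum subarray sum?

Using Kadane's algorithm on [-1, 4, -13, 0, 7, -7, -10, 13]:

Scanning through the array:
Position 1 (value 4): max_ending_here = 4, max_so_far = 4
Position 2 (value -13): max_ending_here = -9, max_so_far = 4
Position 3 (value 0): max_ending_here = 0, max_so_far = 4
Position 4 (value 7): max_ending_here = 7, max_so_far = 7
Position 5 (value -7): max_ending_here = 0, max_so_far = 7
Position 6 (value -10): max_ending_here = -10, max_so_far = 7
Position 7 (value 13): max_ending_here = 13, max_so_far = 13

Maximum subarray: [13]
Maximum sum: 13

The maximum subarray is [13] with sum 13. This subarray runs from index 7 to index 7.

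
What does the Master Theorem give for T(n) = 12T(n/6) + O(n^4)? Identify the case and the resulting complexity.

Master Theorem for T(n) = 12T(n/6) + O(n^4):

a = 12, b = 6, c = 4
log_b(a) = log_6(12) = 1.3869

Case 3: c = 4 > log_6(12) = 1.3869
T(n) = O(n^4) = O(n^4)

For T(n) = 12T(n/6) + O(n^4): log_6(12) = 1.3869. This is Case 3 of the Master Theorem (c > log_b(a), work dominated by root), giving O(n^4).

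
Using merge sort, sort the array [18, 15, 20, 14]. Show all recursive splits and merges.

Merge sort trace:

Split: [18, 15, 20, 14] -> [18, 15] and [20, 14]
  Split: [18, 15] -> [18] and [15]
  Merge: [18] + [15] -> [15, 18]
  Split: [20, 14] -> [20] and [14]
  Merge: [20] + [14] -> [14, 20]
Merge: [15, 18] + [14, 20] -> [14, 15, 18, 20]

Final sorted array: [14, 15, 18, 20]

The merge sort proceeds by recursively splitting the array and merging sorted halves.
After all merges, the sorted array is [14, 15, 18, 20].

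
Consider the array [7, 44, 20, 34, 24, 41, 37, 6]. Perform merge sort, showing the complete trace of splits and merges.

Merge sort trace:

Split: [7, 44, 20, 34, 24, 41, 37, 6] -> [7, 44, 20, 34] and [24, 41, 37, 6]
  Split: [7, 44, 20, 34] -> [7, 44] and [20, 34]
    Split: [7, 44] -> [7] and [44]
    Merge: [7] + [44] -> [7, 44]
    Split: [20, 34] -> [20] and [34]
    Merge: [20] + [34] -> [20, 34]
  Merge: [7, 44] + [20, 34] -> [7, 20, 34, 44]
  Split: [24, 41, 37, 6] -> [24, 41] and [37, 6]
    Split: [24, 41] -> [24] and [41]
    Merge: [24] + [41] -> [24, 41]
    Split: [37, 6] -> [37] and [6]
    Merge: [37] + [6] -> [6, 37]
  Merge: [24, 41] + [6, 37] -> [6, 24, 37, 41]
Merge: [7, 20, 34, 44] + [6, 24, 37, 41] -> [6, 7, 20, 24, 34, 37, 41, 44]

Final sorted array: [6, 7, 20, 24, 34, 37, 41, 44]

The merge sort proceeds by recursively splitting the array and merging sorted halves.
After all merges, the sorted array is [6, 7, 20, 24, 34, 37, 41, 44].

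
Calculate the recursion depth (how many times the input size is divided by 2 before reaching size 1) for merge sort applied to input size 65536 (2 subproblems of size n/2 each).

For divide and conquer with division factor 2:

Problem sizes at each level:
Level 0: 65536
Level 1: 32768
Level 2: 16384
Level 3: 8192
Level 4: 4096
Level 5: 2048
Level 6: 1024
Level 7: 512
Level 8: 256
Level 9: 128
Level 10: 64
Level 11: 32
Level 12: 16
Level 13: 8
Level 14: 4
Level 15: 2
Level 16: 1

The root is level 0 and the size-1 base case is level 16 (the tree spans levels 0 through 16, i.e. 17 levels counting the root), so the depth is the number of divisions: log_2(65536) = 16

The recursion tree depth is log_2(65536) = 16. At each level, the problem size is divided by 2, so it takes 16 divisions to reduce to a base case of size 1. The algorithm makes 2 recursive calls at each level.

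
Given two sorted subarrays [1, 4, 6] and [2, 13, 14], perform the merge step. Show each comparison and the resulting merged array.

Merging process:

Compare 1 vs 2: take 1 from left. Merged: [1]
Compare 4 vs 2: take 2 from right. Merged: [1, 2]
Compare 4 vs 13: take 4 from left. Merged: [1, 2, 4]
Compare 6 vs 13: take 6 from left. Merged: [1, 2, 4, 6]
Append remaining from right: [13, 14]. Merged: [1, 2, 4, 6, 13, 14]

Final merged array: [1, 2, 4, 6, 13, 14]
Total comparisons: 4

The merged array is [1, 2, 4, 6, 13, 14], requiring 4 comparisons. The merge step runs in O(n) time where n is the total number of elements.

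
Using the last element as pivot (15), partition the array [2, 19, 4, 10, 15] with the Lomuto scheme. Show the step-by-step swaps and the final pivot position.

Lomuto partition with pivot = 15:

Initial array: [2, 19, 4, 10, 15]

arr[0]=2 <= 15: swap with position 0, array becomes [2, 19, 4, 10, 15]
arr[1]=19 > 15: no swap
arr[2]=4 <= 15: swap with position 1, array becomes [2, 4, 19, 10, 15]
arr[3]=10 <= 15: swap with position 2, array becomes [2, 4, 10, 19, 15]

Place pivot at position 3: [2, 4, 10, 15, 19]
Pivot position: 3

After partitioning with pivot 15, the array becomes [2, 4, 10, 15, 19]. The pivot is placed at index 3. All elements to the left of the pivot are <= 15, and all elements to the right are > 15.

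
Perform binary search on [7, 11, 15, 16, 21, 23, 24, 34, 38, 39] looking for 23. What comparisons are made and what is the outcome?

Binary search for 23 in [7, 11, 15, 16, 21, 23, 24, 34, 38, 39]:

lo=0, hi=9, mid=4, arr[mid]=21 -> 21 < 23, search right half
lo=5, hi=9, mid=7, arr[mid]=34 -> 34 > 23, search left half
lo=5, hi=6, mid=5, arr[mid]=23 -> Found target at index 5!

Binary search finds 23 at index 5 after 3 comparisons. The search repeatedly halves the search space by comparing with the middle element.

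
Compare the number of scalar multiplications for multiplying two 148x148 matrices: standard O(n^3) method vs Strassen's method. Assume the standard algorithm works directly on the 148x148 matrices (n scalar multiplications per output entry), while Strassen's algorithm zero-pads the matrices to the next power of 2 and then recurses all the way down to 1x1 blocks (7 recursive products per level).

Matrix multiplication for 148x148 matrices:

Strassen's algorithm requires power-of-2 dimensions. Pad 148x148 to 256x256 (next power of 2).

Standard algorithm: 148^3 = 3241792 multiplications
Strassen's algorithm: 7^(log2(256)) = 7^8 = 5764801 multiplications
Difference: 3241792 - 5764801 = -2523009 (Strassen uses MORE here due to padding overhead — for small or just-over-power-of-2 n, padding can outweigh the per-level savings)

Standard: 3241792 multiplications (148^3). Strassen: 5764801 multiplications (7^8, after padding to 256x256). Strassen reduces 8 recursive multiplications to 7 at each level.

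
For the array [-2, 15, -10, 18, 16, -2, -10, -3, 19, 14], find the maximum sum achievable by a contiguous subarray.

Using Kadane's algorithm on [-2, 15, -10, 18, 16, -2, -10, -3, 19, 14]:

Scanning through the array:
Position 1 (value 15): max_ending_here = 15, max_so_far = 15
Position 2 (value -10): max_ending_here = 5, max_so_far = 15
Position 3 (value 18): max_ending_here = 23, max_so_far = 23
Position 4 (value 16): max_ending_here = 39, max_so_far = 39
Position 5 (value -2): max_ending_here = 37, max_so_far = 39
Position 6 (value -10): max_ending_here = 27, max_so_far = 39
Position 7 (value -3): max_ending_here = 24, max_so_far = 39
Position 8 (value 19): max_ending_here = 43, max_so_far = 43
Position 9 (value 14): max_ending_here = 57, max_so_far = 57

Maximum subarray: [15, -10, 18, 16, -2, -10, -3, 19, 14]
Maximum sum: 57

The maximum subarray is [15, -10, 18, 16, -2, -10, -3, 19, 14] with sum 57. This subarray runs from index 1 to index 9.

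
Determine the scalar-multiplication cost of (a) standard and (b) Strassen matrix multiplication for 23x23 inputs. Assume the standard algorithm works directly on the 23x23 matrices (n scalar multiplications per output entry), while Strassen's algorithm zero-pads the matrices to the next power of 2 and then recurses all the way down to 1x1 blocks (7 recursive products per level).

Matrix multiplication for 23x23 matrices:

Strassen's algorithm requires power-of-2 dimensions. Pad 23x23 to 32x32 (next power of 2).

Standard algorithm: 23^3 = 12167 multiplications
Strassen's algorithm: 7^(log2(32)) = 7^5 = 16807 multiplications
Difference: 12167 - 16807 = -4640 (Strassen uses MORE here due to padding overhead — for small or just-over-power-of-2 n, padding can outweigh the per-level savings)

Standard: 12167 multiplications (23^3). Strassen: 16807 multiplications (7^5, after padding to 32x32). Strassen reduces 8 recursive multiplications to 7 at each level.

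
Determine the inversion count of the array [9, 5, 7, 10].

Finding inversions in [9, 5, 7, 10]:

(0, 1): arr[0]=9 > arr[1]=5
(0, 2): arr[0]=9 > arr[2]=7

Total inversions: 2

The array has 2 inversion(s): (0,1), (0,2). Each pair (i,j) satisfies i < j and arr[i] > arr[j].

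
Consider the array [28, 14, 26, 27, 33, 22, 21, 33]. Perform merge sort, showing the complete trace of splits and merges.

Merge sort trace:

Split: [28, 14, 26, 27, 33, 22, 21, 33] -> [28, 14, 26, 27] and [33, 22, 21, 33]
  Split: [28, 14, 26, 27] -> [28, 14] and [26, 27]
    Split: [28, 14] -> [28] and [14]
    Merge: [28] + [14] -> [14, 28]
    Split: [26, 27] -> [26] and [27]
    Merge: [26] + [27] -> [26, 27]
  Merge: [14, 28] + [26, 27] -> [14, 26, 27, 28]
  Split: [33, 22, 21, 33] -> [33, 22] and [21, 33]
    Split: [33, 22] -> [33] and [22]
    Merge: [33] + [22] -> [22, 33]
    Split: [21, 33] -> [21] and [33]
    Merge: [21] + [33] -> [21, 33]
  Merge: [22, 33] + [21, 33] -> [21, 22, 33, 33]
Merge: [14, 26, 27, 28] + [21, 22, 33, 33] -> [14, 21, 22, 26, 27, 28, 33, 33]

Final sorted array: [14, 21, 22, 26, 27, 28, 33, 33]

The merge sort proceeds by recursively splitting the array and merging sorted halves.
After all merges, the sorted array is [14, 21, 22, 26, 27, 28, 33, 33].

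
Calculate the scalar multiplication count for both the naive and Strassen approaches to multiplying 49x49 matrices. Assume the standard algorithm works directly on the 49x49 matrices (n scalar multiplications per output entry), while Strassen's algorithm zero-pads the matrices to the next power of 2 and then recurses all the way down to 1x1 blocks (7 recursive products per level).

Matrix multiplication for 49x49 matrices:

Strassen's algorithm requires power-of-2 dimensions. Pad 49x49 to 64x64 (next power of 2).

Standard algorithm: 49^3 = 117649 multiplications
Strassen's algorithm: 7^(log2(64)) = 7^6 = 117649 multiplications
Savings: 117649 - 117649 = 0 multiplications

Standard: 117649 multiplications (49^3). Strassen: 117649 multiplications (7^6, after padding to 64x64). Strassen reduces 8 recursive multiplications to 7 at each level.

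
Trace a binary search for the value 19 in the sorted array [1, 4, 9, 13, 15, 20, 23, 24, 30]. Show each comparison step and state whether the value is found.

Binary search for 19 in [1, 4, 9, 13, 15, 20, 23, 24, 30]:

lo=0, hi=8, mid=4, arr[mid]=15 -> 15 < 19, search right half
lo=5, hi=8, mid=6, arr[mid]=23 -> 23 > 19, search left half
lo=5, hi=5, mid=5, arr[mid]=20 -> 20 > 19, search left half
lo=5 > hi=4, target 19 not found

Binary search determines that 19 is not in the array after 3 comparisons. The search space was exhausted without finding the target.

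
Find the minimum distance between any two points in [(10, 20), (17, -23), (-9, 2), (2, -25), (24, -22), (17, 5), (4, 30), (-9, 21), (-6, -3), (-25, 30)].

Computing all pairwise distances among 10 points:

d((10, 20), (17, -23)) = 43.566
d((10, 20), (-9, 2)) = 26.1725
d((10, 20), (2, -25)) = 45.7056
d((10, 20), (24, -22)) = 44.2719
d((10, 20), (17, 5)) = 16.5529
d((10, 20), (4, 30)) = 11.6619
d((10, 20), (-9, 21)) = 19.0263
d((10, 20), (-6, -3)) = 28.0179
d((10, 20), (-25, 30)) = 36.4005
d((17, -23), (-9, 2)) = 36.0694
d((17, -23), (2, -25)) = 15.1327
d((17, -23), (24, -22)) = 7.0711
d((17, -23), (17, 5)) = 28.0
d((17, -23), (4, 30)) = 54.5711
d((17, -23), (-9, 21)) = 51.1077
d((17, -23), (-6, -3)) = 30.4795
d((17, -23), (-25, 30)) = 67.624
d((-9, 2), (2, -25)) = 29.1548
d((-9, 2), (24, -22)) = 40.8044
d((-9, 2), (17, 5)) = 26.1725
d((-9, 2), (4, 30)) = 30.8707
d((-9, 2), (-9, 21)) = 19.0
d((-9, 2), (-6, -3)) = 5.831 <-- minimum
d((-9, 2), (-25, 30)) = 32.249
d((2, -25), (24, -22)) = 22.2036
d((2, -25), (17, 5)) = 33.541
d((2, -25), (4, 30)) = 55.0364
d((2, -25), (-9, 21)) = 47.2969
d((2, -25), (-6, -3)) = 23.4094
d((2, -25), (-25, 30)) = 61.2699
d((24, -22), (17, 5)) = 27.8927
d((24, -22), (4, 30)) = 55.7136
d((24, -22), (-9, 21)) = 54.2033
d((24, -22), (-6, -3)) = 35.5106
d((24, -22), (-25, 30)) = 71.4493
d((17, 5), (4, 30)) = 28.178
d((17, 5), (-9, 21)) = 30.5287
d((17, 5), (-6, -3)) = 24.3516
d((17, 5), (-25, 30)) = 48.8774
d((4, 30), (-9, 21)) = 15.8114
d((4, 30), (-6, -3)) = 34.4819
d((4, 30), (-25, 30)) = 29.0
d((-9, 21), (-6, -3)) = 24.1868
d((-9, 21), (-25, 30)) = 18.3576
d((-6, -3), (-25, 30)) = 38.0789

Closest pair: (-9, 2) and (-6, -3) with distance 5.831

The closest pair is (-9, 2) and (-6, -3) with Euclidean distance 5.831. For 10 points, brute-force pairwise comparison is shown above. For large n, the divide-and-conquer algorithm (sort by x, recurse on halves, check the dividing strip) achieves O(n log n).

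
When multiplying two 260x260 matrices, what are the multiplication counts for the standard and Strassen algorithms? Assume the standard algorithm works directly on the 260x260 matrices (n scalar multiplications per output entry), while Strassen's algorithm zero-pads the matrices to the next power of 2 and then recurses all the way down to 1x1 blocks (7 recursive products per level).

Matrix multiplication for 260x260 matrices:

Strassen's algorithm requires power-of-2 dimensions. Pad 260x260 to 512x512 (next power of 2).

Standard algorithm: 260^3 = 17576000 multiplications
Strassen's algorithm: 7^(log2(512)) = 7^9 = 40353607 multiplications
Difference: 17576000 - 40353607 = -22777607 (Strassen uses MORE here due to padding overhead — for small or just-over-power-of-2 n, padding can outweigh the per-level savings)

Standard: 17576000 multiplications (260^3). Strassen: 40353607 multiplications (7^9, after padding to 512x512). Strassen reduces 8 recursive multiplications to 7 at each level.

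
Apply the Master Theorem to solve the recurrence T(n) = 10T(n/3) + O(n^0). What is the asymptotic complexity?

Master Theorem for T(n) = 10T(n/3) + O(n^0):

a = 10, b = 3, c = 0
log_b(a) = log_3(10) = 2.0959

Case 1: c = 0 < log_3(10) = 2.0959
T(n) = O(n^(log_3 10))

For T(n) = 10T(n/3) + O(n^0): log_3(10) = 2.0959. This is Case 1 of the Master Theorem (c < log_b(a), work dominated by leaves), giving O(n^(log_3 10)).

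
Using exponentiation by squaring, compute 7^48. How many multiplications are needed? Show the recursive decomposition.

Computing 7^48 by squaring (build up from 7^1; each line after the first costs one multiplication):

7^1 = 7
7^2 = (7^1)^2 = 7^2 = 49
7^3 = 7 * 7^2 = 7 * 49 = 343
7^6 = (7^3)^2 = 343^2 = 117649
7^12 = (7^6)^2 = 117649^2 = 13841287201
7^24 = (7^12)^2 = 13841287201^2 = 191581231380566414401
7^48 = (7^24)^2 = 191581231380566414401^2 = 36703368217294125441230211032033660188801

Result: 36703368217294125441230211032033660188801
Multiplications needed: 6 (6 lines after 7^1)

7^48 = 36703368217294125441230211032033660188801. Using exponentiation by squaring, this requires 6 multiplications. The key idea: if the exponent is even, square the half-power; if odd, multiply by the base once.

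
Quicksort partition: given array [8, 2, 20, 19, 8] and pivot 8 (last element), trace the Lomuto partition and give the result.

Lomuto partition with pivot = 8:

Initial array: [8, 2, 20, 19, 8]

arr[0]=8 <= 8: swap with position 0, array becomes [8, 2, 20, 19, 8]
arr[1]=2 <= 8: swap with position 1, array becomes [8, 2, 20, 19, 8]
arr[2]=20 > 8: no swap
arr[3]=19 > 8: no swap

Place pivot at position 2: [8, 2, 8, 19, 20]
Pivot position: 2

After partitioning with pivot 8, the array becomes [8, 2, 8, 19, 20]. The pivot is placed at index 2. All elements to the left of the pivot are <= 8, and all elements to the right are > 8.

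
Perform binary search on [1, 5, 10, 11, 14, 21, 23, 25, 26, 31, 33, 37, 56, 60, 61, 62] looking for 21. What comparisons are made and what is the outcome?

Binary search for 21 in [1, 5, 10, 11, 14, 21, 23, 25, 26, 31, 33, 37, 56, 60, 61, 62]:

lo=0, hi=15, mid=7, arr[mid]=25 -> 25 > 21, search left half
lo=0, hi=6, mid=3, arr[mid]=11 -> 11 < 21, search right half
lo=4, hi=6, mid=5, arr[mid]=21 -> Found target at index 5!

Binary search finds 21 at index 5 after 3 comparisons. The search repeatedly halves the search space by comparing with the middle element.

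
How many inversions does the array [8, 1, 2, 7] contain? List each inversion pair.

Finding inversions in [8, 1, 2, 7]:

(0, 1): arr[0]=8 > arr[1]=1
(0, 2): arr[0]=8 > arr[2]=2
(0, 3): arr[0]=8 > arr[3]=7

Total inversions: 3

The array has 3 inversion(s): (0,1), (0,2), (0,3). Each pair (i,j) satisfies i < j and arr[i] > arr[j].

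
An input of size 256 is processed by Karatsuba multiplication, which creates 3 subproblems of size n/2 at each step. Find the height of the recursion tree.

For divide and conquer with division factor 2:

Problem sizes at each level:
Level 0: 256
Level 1: 128
Level 2: 64
Level 3: 32
Level 4: 16
Level 5: 8
Level 6: 4
Level 7: 2
Level 8: 1

The root is level 0 and the size-1 base case is level 8 (the tree spans levels 0 through 8, i.e. 9 levels counting the root), so the depth is the number of divisions: log_2(256) = 8

The recursion tree depth is log_2(256) = 8. At each level, the problem size is divided by 2, so it takes 8 divisions to reduce to a base case of size 1. The algorithm makes 3 recursive calls at each level.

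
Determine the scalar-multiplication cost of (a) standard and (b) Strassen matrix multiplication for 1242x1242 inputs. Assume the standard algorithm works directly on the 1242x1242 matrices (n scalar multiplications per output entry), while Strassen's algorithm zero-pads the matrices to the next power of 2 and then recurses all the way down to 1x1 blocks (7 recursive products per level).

Matrix multiplication for 1242x1242 matrices:

Strassen's algorithm requires power-of-2 dimensions. Pad 1242x1242 to 2048x2048 (next power of 2).

Standard algorithm: 1242^3 = 1915864488 multiplications
Strassen's algorithm: 7^(log2(2048)) = 7^11 = 1977326743 multiplications
Difference: 1915864488 - 1977326743 = -61462255 (Strassen uses MORE here due to padding overhead — for small or just-over-power-of-2 n, padding can outweigh the per-level savings)

Standard: 1915864488 multiplications (1242^3). Strassen: 1977326743 multiplications (7^11, after padding to 2048x2048). Strassen reduces 8 recursive multiplications to 7 at each level.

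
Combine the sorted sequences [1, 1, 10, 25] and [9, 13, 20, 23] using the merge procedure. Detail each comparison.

Merging process:

Compare 1 vs 9: take 1 from left. Merged: [1]
Compare 1 vs 9: take 1 from left. Merged: [1, 1]
Compare 10 vs 9: take 9 from right. Merged: [1, 1, 9]
Compare 10 vs 13: take 10 from left. Merged: [1, 1, 9, 10]
Compare 25 vs 13: take 13 from right. Merged: [1, 1, 9, 10, 13]
Compare 25 vs 20: take 20 from right. Merged: [1, 1, 9, 10, 13, 20]
Compare 25 vs 23: take 23 from right. Merged: [1, 1, 9, 10, 13, 20, 23]
Append remaining from left: [25]. Merged: [1, 1, 9, 10, 13, 20, 23, 25]

Final merged array: [1, 1, 9, 10, 13, 20, 23, 25]
Total comparisons: 7

The merged array is [1, 1, 9, 10, 13, 20, 23, 25], requiring 7 comparisons. The merge step runs in O(n) time where n is the total number of elements.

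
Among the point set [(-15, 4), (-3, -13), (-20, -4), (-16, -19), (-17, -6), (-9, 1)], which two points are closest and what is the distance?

Computing all pairwise distances among 6 points:

d((-15, 4), (-3, -13)) = 20.8087
d((-15, 4), (-20, -4)) = 9.434
d((-15, 4), (-16, -19)) = 23.0217
d((-15, 4), (-17, -6)) = 10.198
d((-15, 4), (-9, 1)) = 6.7082
d((-3, -13), (-20, -4)) = 19.2354
d((-3, -13), (-16, -19)) = 14.3178
d((-3, -13), (-17, -6)) = 15.6525
d((-3, -13), (-9, 1)) = 15.2315
d((-20, -4), (-16, -19)) = 15.5242
d((-20, -4), (-17, -6)) = 3.6056 <-- minimum
d((-20, -4), (-9, 1)) = 12.083
d((-16, -19), (-17, -6)) = 13.0384
d((-16, -19), (-9, 1)) = 21.1896
d((-17, -6), (-9, 1)) = 10.6301

Closest pair: (-20, -4) and (-17, -6) with distance 3.6056

The closest pair is (-20, -4) and (-17, -6) with Euclidean distance 3.6056. For 6 points, brute-force pairwise comparison is shown above. For large n, the divide-and-conquer algorithm (sort by x, recurse on halves, check the dividing strip) achieves O(n log n).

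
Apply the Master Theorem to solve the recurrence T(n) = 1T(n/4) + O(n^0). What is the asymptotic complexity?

Master Theorem for T(n) = 1T(n/4) + O(n^0):

a = 1, b = 4, c = 0
log_b(a) = log_4(1) = 0.0000

Case 2: c = 0 = log_4(1) = 0.0000
T(n) = O(n^0 log n) = O(log n)

For T(n) = 1T(n/4) + O(n^0): log_4(1) = 0.0000. This is Case 2 of the Master Theorem (c = log_b(a), equal work at all levels), giving O(log n).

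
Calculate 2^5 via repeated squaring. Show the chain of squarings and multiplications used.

Computing 2^5 by squaring (build up from 2^1; each line after the first costs one multiplication):

2^1 = 2
2^2 = (2^1)^2 = 2^2 = 4
2^4 = (2^2)^2 = 4^2 = 16
2^5 = 2 * 2^4 = 2 * 16 = 32

Result: 32
Multiplications needed: 3 (3 lines after 2^1)

2^5 = 32. Using exponentiation by squaring, this requires 3 multiplications. The key idea: if the exponent is even, square the half-power; if odd, multiply by the base once.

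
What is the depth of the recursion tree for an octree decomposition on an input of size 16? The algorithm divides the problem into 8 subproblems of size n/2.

For divide and conquer with division factor 2:

Problem sizes at each level:
Level 0: 16
Level 1: 8
Level 2: 4
Level 3: 2
Level 4: 1

The root is level 0 and the size-1 base case is level 4 (the tree spans levels 0 through 4, i.e. 5 levels counting the root), so the depth is the number of divisions: log_2(16) = 4

The recursion tree depth is log_2(16) = 4. At each level, the problem size is divided by 2, so it takes 4 divisions to reduce to a base case of size 1. The algorithm makes 8 recursive calls at each level.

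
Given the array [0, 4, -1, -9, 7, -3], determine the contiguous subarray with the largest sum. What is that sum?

Using Kadane's algorithm on [0, 4, -1, -9, 7, -3]:

Scanning through the array:
Position 1 (value 4): max_ending_here = 4, max_so_far = 4
Position 2 (value -1): max_ending_here = 3, max_so_far = 4
Position 3 (value -9): max_ending_here = -6, max_so_far = 4
Position 4 (value 7): max_ending_here = 7, max_so_far = 7
Position 5 (value -3): max_ending_here = 4, max_so_far = 7

Maximum subarray: [7]
Maximum sum: 7

The maximum subarray is [7] with sum 7. This subarray runs from index 4 to index 4.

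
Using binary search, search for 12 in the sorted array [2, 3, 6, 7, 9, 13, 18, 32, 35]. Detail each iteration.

Binary search for 12 in [2, 3, 6, 7, 9, 13, 18, 32, 35]:

lo=0, hi=8, mid=4, arr[mid]=9 -> 9 < 12, search right half
lo=5, hi=8, mid=6, arr[mid]=18 -> 18 > 12, search left half
lo=5, hi=5, mid=5, arr[mid]=13 -> 13 > 12, search left half
lo=5 > hi=4, target 12 not found

Binary search determines that 12 is not in the array after 3 comparisons. The search space was exhausted without finding the target.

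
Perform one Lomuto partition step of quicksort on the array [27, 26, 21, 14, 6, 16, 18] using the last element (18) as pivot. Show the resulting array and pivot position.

Lomuto partition with pivot = 18:

Initial array: [27, 26, 21, 14, 6, 16, 18]

arr[0]=27 > 18: no swap
arr[1]=26 > 18: no swap
arr[2]=21 > 18: no swap
arr[3]=14 <= 18: swap with position 0, array becomes [14, 26, 21, 27, 6, 16, 18]
arr[4]=6 <= 18: swap with position 1, array becomes [14, 6, 21, 27, 26, 16, 18]
arr[5]=16 <= 18: swap with position 2, array becomes [14, 6, 16, 27, 26, 21, 18]

Place pivot at position 3: [14, 6, 16, 18, 26, 21, 27]
Pivot position: 3

After partitioning with pivot 18, the array becomes [14, 6, 16, 18, 26, 21, 27]. The pivot is placed at index 3. All elements to the left of the pivot are <= 18, and all elements to the right are > 18.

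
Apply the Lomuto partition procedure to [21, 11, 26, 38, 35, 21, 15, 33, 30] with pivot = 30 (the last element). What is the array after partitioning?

Lomuto partition with pivot = 30:

Initial array: [21, 11, 26, 38, 35, 21, 15, 33, 30]

arr[0]=21 <= 30: swap with position 0, array becomes [21, 11, 26, 38, 35, 21, 15, 33, 30]
arr[1]=11 <= 30: swap with position 1, array becomes [21, 11, 26, 38, 35, 21, 15, 33, 30]
arr[2]=26 <= 30: swap with position 2, array becomes [21, 11, 26, 38, 35, 21, 15, 33, 30]
arr[3]=38 > 30: no swap
arr[4]=35 > 30: no swap
arr[5]=21 <= 30: swap with position 3, array becomes [21, 11, 26, 21, 35, 38, 15, 33, 30]
arr[6]=15 <= 30: swap with position 4, array becomes [21, 11, 26, 21, 15, 38, 35, 33, 30]
arr[7]=33 > 30: no swap

Place pivot at position 5: [21, 11, 26, 21, 15, 30, 35, 33, 38]
Pivot position: 5

After partitioning with pivot 30, the array becomes [21, 11, 26, 21, 15, 30, 35, 33, 38]. The pivot is placed at index 5. All elements to the left of the pivot are <= 30, and all elements to the right are > 30.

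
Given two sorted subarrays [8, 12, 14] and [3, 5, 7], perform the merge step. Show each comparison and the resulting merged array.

Merging process:

Compare 8 vs 3: take 3 from right. Merged: [3]
Compare 8 vs 5: take 5 from right. Merged: [3, 5]
Compare 8 vs 7: take 7 from right. Merged: [3, 5, 7]
Append remaining from left: [8, 12, 14]. Merged: [3, 5, 7, 8, 12, 14]

Final merged array: [3, 5, 7, 8, 12, 14]
Total comparisons: 3

The merged array is [3, 5, 7, 8, 12, 14], requiring 3 comparisons. The merge step runs in O(n) time where n is the total number of elements.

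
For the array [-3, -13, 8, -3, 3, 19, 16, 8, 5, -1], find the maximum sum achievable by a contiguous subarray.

Using Kadane's algorithm on [-3, -13, 8, -3, 3, 19, 16, 8, 5, -1]:

Scanning through the array:
Position 1 (value -13): max_ending_here = -13, max_so_far = -3
Position 2 (value 8): max_ending_here = 8, max_so_far = 8
Position 3 (value -3): max_ending_here = 5, max_so_far = 8
Position 4 (value 3): max_ending_here = 8, max_so_far = 8
Position 5 (value 19): max_ending_here = 27, max_so_far = 27
Position 6 (value 16): max_ending_here = 43, max_so_far = 43
Position 7 (value 8): max_ending_here = 51, max_so_far = 51
Position 8 (value 5): max_ending_here = 56, max_so_far = 56
Position 9 (value -1): max_ending_here = 55, max_so_far = 56

Maximum subarray: [8, -3, 3, 19, 16, 8, 5]
Maximum sum: 56

The maximum subarray is [8, -3, 3, 19, 16, 8, 5] with sum 56. This subarray runs from index 2 to index 8.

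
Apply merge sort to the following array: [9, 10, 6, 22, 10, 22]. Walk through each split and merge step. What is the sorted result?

Merge sort trace:

Split: [9, 10, 6, 22, 10, 22] -> [9, 10, 6] and [22, 10, 22]
  Split: [9, 10, 6] -> [9] and [10, 6]
    Split: [10, 6] -> [10] and [6]
    Merge: [10] + [6] -> [6, 10]
  Merge: [9] + [6, 10] -> [6, 9, 10]
  Split: [22, 10, 22] -> [22] and [10, 22]
    Split: [10, 22] -> [10] and [22]
    Merge: [10] + [22] -> [10, 22]
  Merge: [22] + [10, 22] -> [10, 22, 22]
Merge: [6, 9, 10] + [10, 22, 22] -> [6, 9, 10, 10, 22, 22]

Final sorted array: [6, 9, 10, 10, 22, 22]

The merge sort proceeds by recursively splitting the array and merging sorted halves.
After all merges, the sorted array is [6, 9, 10, 10, 22, 22].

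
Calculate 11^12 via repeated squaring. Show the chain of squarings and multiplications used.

Computing 11^12 by squaring (build up from 11^1; each line after the first costs one multiplication):

11^1 = 11
11^2 = (11^1)^2 = 11^2 = 121
11^3 = 11 * 11^2 = 11 * 121 = 1331
11^6 = (11^3)^2 = 1331^2 = 1771561
11^12 = (11^6)^2 = 1771561^2 = 3138428376721

Result: 3138428376721
Multiplications needed: 4 (4 lines after 11^1)

11^12 = 3138428376721. Using exponentiation by squaring, this requires 4 multiplications. The key idea: if the exponent is even, square the half-power; if odd, multiply by the base once.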